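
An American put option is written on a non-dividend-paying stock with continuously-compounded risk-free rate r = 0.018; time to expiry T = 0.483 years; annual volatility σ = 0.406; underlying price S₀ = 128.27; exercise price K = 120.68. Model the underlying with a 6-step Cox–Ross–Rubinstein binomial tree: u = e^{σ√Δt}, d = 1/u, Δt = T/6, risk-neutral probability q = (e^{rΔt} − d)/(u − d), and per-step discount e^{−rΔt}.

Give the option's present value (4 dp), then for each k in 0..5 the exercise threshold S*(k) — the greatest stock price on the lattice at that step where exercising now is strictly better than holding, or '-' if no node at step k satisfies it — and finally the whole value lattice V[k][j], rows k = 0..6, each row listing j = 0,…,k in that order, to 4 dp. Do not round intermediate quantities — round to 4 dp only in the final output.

price = 10.3382
boundary = - - - - 80.9124 90.7910
tree:
10.3382
15.3625 4.8720
22.0748 8.0648 1.3933
30.4141 13.0172 2.6705 0.0000
39.7676 20.2720 5.1186 0.0000 0.0000
48.5713 29.8890 9.8108 0.0000 0.0000 0.0000
56.4171 39.7676 18.8044 0.0000 0.0000 0.0000 0.0000

params: Δt=0.08050 u=1.12209 d=0.89119 q=0.47751 e^(-rΔt)=0.99855
t_6 payoffs: 56.4171 39.7676 18.8044 0.0000 0.0000 0.0000 0.0000
t_5: node(5,0) S=72.1087 payoff=48.5713 vs cont=48.3965 → 48.5713 [stop]  node(5,1) S=90.7910 payoff=29.8890 vs cont=29.7143 → 29.8890 [stop]  node(5,2) S=114.3135 payoff=6.3665 vs cont=9.8108 → 9.8108 [wait]  node(5,3) S=143.9304 payoff=0.0000 vs cont=0.0000 → 0.0000 [wait]  node(5,4) S=181.2205 payoff=0.0000 vs cont=0.0000 → 0.0000 [wait]  node(5,5) S=228.1720 payoff=0.0000 vs cont=0.0000 → 0.0000 [wait]  ⇒ S*(5)=90.7910
t_4: node(4,0) S=80.9124 payoff=39.7676 vs cont=39.5928 → 39.7676 [stop]  node(4,1) S=101.8756 payoff=18.8044 vs cont=20.2720 → 20.2720 [wait]  node(4,2) S=128.2700 payoff=0.0000 vs cont=5.1186 → 5.1186 [wait]  node(4,3) S=161.5028 payoff=0.0000 vs cont=0.0000 → 0.0000 [wait]  node(4,4) S=203.3456 payoff=0.0000 vs cont=0.0000 → 0.0000 [wait]  ⇒ S*(4)=80.9124
t_3: node(3,0) S=90.7910 payoff=29.8890 vs cont=30.4141 → 30.4141 [wait]  node(3,1) S=114.3135 payoff=6.3665 vs cont=13.0172 → 13.0172 [wait]  node(3,2) S=143.9304 payoff=0.0000 vs cont=2.6705 → 2.6705 [wait]  node(3,3) S=181.2205 payoff=0.0000 vs cont=0.0000 → 0.0000 [wait]  ⇒ S*(3)=-
t_2: node(2,0) S=101.8756 payoff=18.8044 vs cont=22.0748 → 22.0748 [wait]  node(2,1) S=128.2700 payoff=0.0000 vs cont=8.0648 → 8.0648 [wait]  node(2,2) S=161.5028 payoff=0.0000 vs cont=1.3933 → 1.3933 [wait]  ⇒ S*(2)=-
t_1: node(1,0) S=114.3135 payoff=6.3665 vs cont=15.3625 → 15.3625 [wait]  node(1,1) S=143.9304 payoff=0.0000 vs cont=4.8720 → 4.8720 [wait]  ⇒ S*(1)=-
t_0: node(0,0) S=128.2700 payoff=0.0000 vs cont=10.3382 → 10.3382 [wait]  ⇒ S*(0)=-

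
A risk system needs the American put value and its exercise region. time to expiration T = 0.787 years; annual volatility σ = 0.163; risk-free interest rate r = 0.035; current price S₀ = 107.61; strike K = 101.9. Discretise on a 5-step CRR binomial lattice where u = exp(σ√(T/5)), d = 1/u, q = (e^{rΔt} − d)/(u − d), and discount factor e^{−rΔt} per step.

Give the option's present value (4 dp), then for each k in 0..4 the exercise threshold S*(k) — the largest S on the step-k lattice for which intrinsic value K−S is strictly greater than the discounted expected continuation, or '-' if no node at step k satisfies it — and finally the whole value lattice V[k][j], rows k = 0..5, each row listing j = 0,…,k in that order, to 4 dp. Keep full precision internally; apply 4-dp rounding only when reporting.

params: Δt=0.15740 u=1.06680 d=0.93738 q=0.52652 e^(-rΔt)=0.99451
t_5 payoffs: 24.0197 13.2665 1.0287 0.0000 0.0000 0.0000
t_4: node(4,0) S=83.0831 payoff=18.8169 vs cont=18.2571 → 18.8169 [stop]  node(4,1) S=94.5546 payoff=7.3454 vs cont=6.7856 → 7.3454 [stop]  node(4,2) S=107.6100 payoff=0.0000 vs cont=0.4844 → 0.4844 [wait]  node(4,3) S=122.4680 payoff=0.0000 vs cont=0.0000 → 0.0000 [wait]  node(4,4) S=139.3775 payoff=0.0000 vs cont=0.0000 → 0.0000 [wait]  ⇒ S*(4)=94.5546
t_3: node(3,0) S=88.6335 payoff=13.2665 vs cont=12.7067 → 13.2665 [stop]  node(3,1) S=100.8713 payoff=1.0287 vs cont=3.7124 → 3.7124 [wait]  node(3,2) S=114.7989 payoff=0.0000 vs cont=0.2281 → 0.2281 [wait]  node(3,3) S=130.6495 payoff=0.0000 vs cont=0.0000 → 0.0000 [wait]  ⇒ S*(3)=88.6335
t_2: node(2,0) S=94.5546 payoff=7.3454 vs cont=8.1909 → 8.1909 [wait]  node(2,1) S=107.6100 payoff=0.0000 vs cont=1.8675 → 1.8675 [wait]  node(2,2) S=122.4680 payoff=0.0000 vs cont=0.1074 → 0.1074 [wait]  ⇒ S*(2)=-
t_1: node(1,0) S=100.8713 payoff=1.0287 vs cont=4.8348 → 4.8348 [wait]  node(1,1) S=114.7989 payoff=0.0000 vs cont=0.9356 → 0.9356 [wait]  ⇒ S*(1)=-
t_0: node(0,0) S=107.6100 payoff=0.0000 vs cont=2.7665 → 2.7665 [wait]  ⇒ S*(0)=-

price = 2.7665
boundary = - - - 88.6335 94.5546
tree:
2.7665
4.8348 0.9356
8.1909 1.8675 0.1074
13.2665 3.7124 0.2281 0.0000
18.8169 7.3454 0.4844 0.0000 0.0000
24.0197 13.2665 1.0287 0.0000 0.0000 0.0000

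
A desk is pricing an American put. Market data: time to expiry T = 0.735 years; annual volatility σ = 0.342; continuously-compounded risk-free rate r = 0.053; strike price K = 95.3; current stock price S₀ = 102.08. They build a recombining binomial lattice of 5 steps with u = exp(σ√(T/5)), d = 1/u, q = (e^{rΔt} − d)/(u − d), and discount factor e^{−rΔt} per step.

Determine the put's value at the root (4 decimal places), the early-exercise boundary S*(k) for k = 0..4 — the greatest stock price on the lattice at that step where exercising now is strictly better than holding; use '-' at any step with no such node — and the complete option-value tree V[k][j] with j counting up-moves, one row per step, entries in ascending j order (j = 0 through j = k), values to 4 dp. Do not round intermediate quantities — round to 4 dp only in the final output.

params: Δt=0.14700 u=1.14011 d=0.87711 q=0.49700 e^(-rΔt)=0.99224
t_5 payoffs: 42.3084 26.4189 5.7648 0.0000 0.0000 0.0000
t_4: node(4,0) S=60.4162 payoff=34.8838 vs cont=34.1442 → 34.8838 [stop]  node(4,1) S=78.5321 payoff=16.7679 vs cont=16.0283 → 16.7679 [stop]  node(4,2) S=102.0800 payoff=0.0000 vs cont=2.8772 → 2.8772 [wait]  node(4,3) S=132.6888 payoff=0.0000 vs cont=0.0000 → 0.0000 [wait]  node(4,4) S=172.4756 payoff=0.0000 vs cont=0.0000 → 0.0000 [wait]  ⇒ S*(4)=78.5321
t_3: node(3,0) S=68.8811 payoff=26.4189 vs cont=25.6793 → 26.4189 [stop]  node(3,1) S=89.5352 payoff=5.7648 vs cont=9.7876 → 9.7876 [wait]  node(3,2) S=116.3824 payoff=0.0000 vs cont=1.4360 → 1.4360 [wait]  node(3,3) S=151.2798 payoff=0.0000 vs cont=0.0000 → 0.0000 [wait]  ⇒ S*(3)=68.8811
t_2: node(2,0) S=78.5321 payoff=16.7679 vs cont=18.0122 → 18.0122 [wait]  node(2,1) S=102.0800 payoff=0.0000 vs cont=5.5930 → 5.5930 [wait]  node(2,2) S=132.6888 payoff=0.0000 vs cont=0.7167 → 0.7167 [wait]  ⇒ S*(2)=-
t_1: node(1,0) S=89.5352 payoff=5.7648 vs cont=11.7479 → 11.7479 [wait]  node(1,1) S=116.3824 payoff=0.0000 vs cont=3.1449 → 3.1449 [wait]  ⇒ S*(1)=-
t_0: node(0,0) S=102.0800 payoff=0.0000 vs cont=7.4142 → 7.4142 [wait]  ⇒ S*(0)=-

price = 7.4142
boundary = - - - 68.8811 78.5321
tree:
7.4142
11.7479 3.1449
18.0122 5.5930 0.7167
26.4189 9.7876 1.4360 0.0000
34.8838 16.7679 2.8772 0.0000 0.0000
42.3084 26.4189 5.7648 0.0000 0.0000 0.0000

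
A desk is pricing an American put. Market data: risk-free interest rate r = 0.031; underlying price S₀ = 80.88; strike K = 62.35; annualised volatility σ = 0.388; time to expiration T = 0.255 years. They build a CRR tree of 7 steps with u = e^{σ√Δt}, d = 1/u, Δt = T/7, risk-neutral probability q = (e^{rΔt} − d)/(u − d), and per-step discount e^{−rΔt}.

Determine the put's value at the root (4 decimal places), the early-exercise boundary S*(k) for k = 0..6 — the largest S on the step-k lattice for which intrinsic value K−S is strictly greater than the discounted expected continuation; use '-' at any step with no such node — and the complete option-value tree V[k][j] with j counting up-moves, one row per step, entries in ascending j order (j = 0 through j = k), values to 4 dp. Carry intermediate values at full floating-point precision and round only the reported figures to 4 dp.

price = 0.5216
boundary = - - - - - - 51.8647
tree:
0.5216
0.9122 0.1148
1.5723 0.2249 0.0000
2.6592 0.4407 0.0000 0.0000
4.3841 0.8636 0.0000 0.0000 0.0000
6.9710 1.6923 0.0000 0.0000 0.0000 0.0000
10.4853 3.3163 0.0000 0.0000 0.0000 0.0000 0.0000
14.1874 6.4987 0.0000 0.0000 0.0000 0.0000 0.0000 0.0000

Δt=0.03643, u=1.07687, d=0.92862, q=0.48912, disc=e^(-rΔt)=0.99887
k=7 terminal: V=max(K-S,0) → 14.1874 6.4987 0.0000 0.0000 0.0000 0.0000 0.0000 0.0000
k=6: j=0 S=51.8647 intr=10.4853 cont=10.4149 V=10.4853[EX]; j=1 S=60.1444 intr=2.2056 cont=3.3163 V=3.3163[hold]; j=2 S=69.7458 intr=0.0000 cont=0.0000 V=0.0000[hold]; j=3 S=80.8800 intr=0.0000 cont=0.0000 V=0.0000[hold]; j=4 S=93.7917 intr=0.0000 cont=0.0000 V=0.0000[hold]; j=5 S=108.7646 intr=0.0000 cont=0.0000 V=0.0000[hold]; j=6 S=126.1277 intr=0.0000 cont=0.0000 V=0.0000[hold]  S*(6)=51.8647
k=5: j=0 S=55.8513 intr=6.4987 cont=6.9710 V=6.9710[hold]; j=1 S=64.7674 intr=0.0000 cont=1.6923 V=1.6923[hold]; j=2 S=75.1069 intr=0.0000 cont=0.0000 V=0.0000[hold]; j=3 S=87.0969 intr=0.0000 cont=0.0000 V=0.0000[hold]; j=4 S=101.0010 intr=0.0000 cont=0.0000 V=0.0000[hold]; j=5 S=117.1248 intr=0.0000 cont=0.0000 V=0.0000[hold]  S*(5)=-
k=4: j=0 S=60.1444 intr=2.2056 cont=4.3841 V=4.3841[hold]; j=1 S=69.7458 intr=0.0000 cont=0.8636 V=0.8636[hold]; j=2 S=80.8800 intr=0.0000 cont=0.0000 V=0.0000[hold]; j=3 S=93.7917 intr=0.0000 cont=0.0000 V=0.0000[hold]; j=4 S=108.7646 intr=0.0000 cont=0.0000 V=0.0000[hold]  S*(4)=-
k=3: j=0 S=64.7674 intr=0.0000 cont=2.6592 V=2.6592[hold]; j=1 S=75.1069 intr=0.0000 cont=0.4407 V=0.4407[hold]; j=2 S=87.0969 intr=0.0000 cont=0.0000 V=0.0000[hold]; j=3 S=101.0010 intr=0.0000 cont=0.0000 V=0.0000[hold]  S*(3)=-
k=2: j=0 S=69.7458 intr=0.0000 cont=1.5723 V=1.5723[hold]; j=1 S=80.8800 intr=0.0000 cont=0.2249 V=0.2249[hold]; j=2 S=93.7917 intr=0.0000 cont=0.0000 V=0.0000[hold]  S*(2)=-
k=1: j=0 S=75.1069 intr=0.0000 cont=0.9122 V=0.9122[hold]; j=1 S=87.0969 intr=0.0000 cont=0.1148 V=0.1148[hold]  S*(1)=-
k=0: j=0 S=80.8800 intr=0.0000 cont=0.5216 V=0.5216[hold]  S*(0)=-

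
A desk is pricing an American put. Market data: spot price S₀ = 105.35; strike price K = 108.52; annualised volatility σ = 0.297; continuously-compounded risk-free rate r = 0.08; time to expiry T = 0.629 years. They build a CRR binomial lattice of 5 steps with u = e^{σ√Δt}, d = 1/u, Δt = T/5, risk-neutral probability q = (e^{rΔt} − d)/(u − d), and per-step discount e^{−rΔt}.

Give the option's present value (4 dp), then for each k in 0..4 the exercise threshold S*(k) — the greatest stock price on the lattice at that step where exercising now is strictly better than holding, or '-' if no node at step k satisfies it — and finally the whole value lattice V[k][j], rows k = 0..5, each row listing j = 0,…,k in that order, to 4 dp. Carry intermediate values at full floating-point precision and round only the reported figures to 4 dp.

Δt=0.12580, u=1.11109, d=0.90002, q=0.52161, disc=e^(-rΔt)=0.98999
k=5 terminal: V=max(K-S,0) → 46.3058 31.7153 13.7031 0.0000 0.0000 0.0000
k=4: j=0 S=69.1256 intr=39.3944 cont=38.3078 V=39.3944[EX]; j=1 S=85.3369 intr=23.1831 cont=22.0965 V=23.1831[EX]; j=2 S=105.3500 intr=3.1700 cont=6.4898 V=6.4898[hold]; j=3 S=130.0566 intr=0.0000 cont=0.0000 V=0.0000[hold]; j=4 S=160.5574 intr=0.0000 cont=0.0000 V=0.0000[hold]  S*(4)=85.3369
k=3: j=0 S=76.8047 intr=31.7153 cont=30.6286 V=31.7153[EX]; j=1 S=94.8169 intr=13.7031 cont=14.3308 V=14.3308[hold]; j=2 S=117.0533 intr=0.0000 cont=3.0736 V=3.0736[hold]; j=3 S=144.5045 intr=0.0000 cont=0.0000 V=0.0000[hold]  S*(3)=76.8047
k=2: j=0 S=85.3369 intr=23.1831 cont=22.4206 V=23.1831[EX]; j=1 S=105.3500 intr=3.1700 cont=8.3742 V=8.3742[hold]; j=2 S=130.0566 intr=0.0000 cont=1.4556 V=1.4556[hold]  S*(2)=85.3369
k=1: j=0 S=94.8169 intr=13.7031 cont=15.3038 V=15.3038[hold]; j=1 S=117.0533 intr=0.0000 cont=4.7177 V=4.7177[hold]  S*(1)=-
k=0: j=0 S=105.3500 intr=3.1700 cont=9.6840 V=9.6840[hold]  S*(0)=-

price = 9.6840
boundary = - - 85.3369 76.8047 85.3369
tree:
9.6840
15.3038 4.7177
23.1831 8.3742 1.4556
31.7153 14.3308 3.0736 0.0000
39.3944 23.1831 6.4898 0.0000 0.0000
46.3058 31.7153 13.7031 0.0000 0.0000 0.0000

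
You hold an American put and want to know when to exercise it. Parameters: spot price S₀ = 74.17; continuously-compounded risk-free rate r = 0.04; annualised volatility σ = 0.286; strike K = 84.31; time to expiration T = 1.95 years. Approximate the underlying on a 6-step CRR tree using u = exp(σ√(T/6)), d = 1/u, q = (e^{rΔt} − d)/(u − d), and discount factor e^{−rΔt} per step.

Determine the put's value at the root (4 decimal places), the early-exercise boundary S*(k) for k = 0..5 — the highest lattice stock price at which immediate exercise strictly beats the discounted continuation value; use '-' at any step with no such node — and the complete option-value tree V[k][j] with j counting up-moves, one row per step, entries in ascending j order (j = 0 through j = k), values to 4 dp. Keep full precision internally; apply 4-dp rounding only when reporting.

params: Δt=0.32500 u=1.17709 d=0.84955 q=0.49928 e^(-rΔt)=0.98708
t_6 payoffs: 56.4250 45.6742 30.7785 10.1400 0.0000 0.0000 0.0000
t_5: node(5,0) S=32.8232 payoff=51.4868 vs cont=50.3979 → 51.4868 [stop]  node(5,1) S=45.4778 payoff=38.8322 vs cont=37.7433 → 38.8322 [stop]  node(5,2) S=63.0113 payoff=21.2987 vs cont=20.2097 → 21.2987 [stop]  node(5,3) S=87.3047 payoff=0.0000 vs cont=5.0117 → 5.0117 [wait]  node(5,4) S=120.9642 payoff=0.0000 vs cont=0.0000 → 0.0000 [wait]  node(5,5) S=167.6008 payoff=0.0000 vs cont=0.0000 → 0.0000 [wait]  ⇒ S*(5)=63.0113
t_4: node(4,0) S=38.6358 payoff=45.6742 vs cont=44.5853 → 45.6742 [stop]  node(4,1) S=53.5315 payoff=30.7785 vs cont=29.6896 → 30.7785 [stop]  node(4,2) S=74.1700 payoff=10.1400 vs cont=12.9969 → 12.9969 [wait]  node(4,3) S=102.7655 payoff=0.0000 vs cont=2.4771 → 2.4771 [wait]  node(4,4) S=142.3858 payoff=0.0000 vs cont=0.0000 → 0.0000 [wait]  ⇒ S*(4)=53.5315
t_3: node(3,0) S=45.4778 payoff=38.8322 vs cont=37.7433 → 38.8322 [stop]  node(3,1) S=63.0113 payoff=21.2987 vs cont=21.6177 → 21.6177 [wait]  node(3,2) S=87.3047 payoff=0.0000 vs cont=7.6446 → 7.6446 [wait]  node(3,3) S=120.9642 payoff=0.0000 vs cont=1.2243 → 1.2243 [wait]  ⇒ S*(3)=45.4778
t_2: node(2,0) S=53.5315 payoff=30.7785 vs cont=29.8468 → 30.7785 [stop]  node(2,1) S=74.1700 payoff=10.1400 vs cont=14.4521 → 14.4521 [wait]  node(2,2) S=102.7655 payoff=0.0000 vs cont=4.3817 → 4.3817 [wait]  ⇒ S*(2)=53.5315
t_1: node(1,0) S=63.0113 payoff=21.2987 vs cont=22.3349 → 22.3349 [wait]  node(1,1) S=87.3047 payoff=0.0000 vs cont=9.3025 → 9.3025 [wait]  ⇒ S*(1)=-
t_0: node(0,0) S=74.1700 payoff=10.1400 vs cont=15.6236 → 15.6236 [wait]  ⇒ S*(0)=-

price = 15.6236
boundary = - - 53.5315 45.4778 53.5315 63.0113
tree:
15.6236
22.3349 9.3025
30.7785 14.4521 4.3817
38.8322 21.6177 7.6446 1.2243
45.6742 30.7785 12.9969 2.4771 0.0000
51.4868 38.8322 21.2987 5.0117 0.0000 0.0000
56.4250 45.6742 30.7785 10.1400 0.0000 0.0000 0.0000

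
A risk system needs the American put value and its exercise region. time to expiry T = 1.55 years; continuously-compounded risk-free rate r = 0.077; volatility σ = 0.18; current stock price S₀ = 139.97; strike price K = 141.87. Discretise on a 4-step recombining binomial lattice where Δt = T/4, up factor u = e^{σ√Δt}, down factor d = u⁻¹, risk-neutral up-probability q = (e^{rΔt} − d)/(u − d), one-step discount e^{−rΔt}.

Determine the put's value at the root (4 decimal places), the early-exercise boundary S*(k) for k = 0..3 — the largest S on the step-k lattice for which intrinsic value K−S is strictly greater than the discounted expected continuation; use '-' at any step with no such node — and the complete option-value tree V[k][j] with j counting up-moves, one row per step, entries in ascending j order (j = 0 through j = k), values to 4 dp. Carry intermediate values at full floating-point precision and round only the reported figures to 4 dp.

Δt=0.38750  u=1.11857  d=0.89400  q=0.60689  discount=0.97060
step 4 (expiry): payoffs max(K−S,0) = 52.4601 30.0008 1.9000 0.0000 0.0000
step 3: (k=3,j=0): S=100.0111, (K−S)⁺=41.8589, hold=37.6884 ⇒ V=41.8589 exercise | (k=3,j=1): S=125.1332, (K−S)⁺=16.7368, hold=12.5663 ⇒ V=16.7368 exercise | (k=3,j=2): S=156.5659, (K−S)⁺=0.0000, hold=0.7250 ⇒ V=0.7250 continue | (k=3,j=3): S=195.8943, (K−S)⁺=0.0000, hold=0.0000 ⇒ V=0.0000 continue  boundary S*=125.1332
step 2: (k=2,j=0): S=111.8692, (K−S)⁺=30.0008, hold=25.8303 ⇒ V=30.0008 exercise | (k=2,j=1): S=139.9700, (K−S)⁺=1.9000, hold=6.8131 ⇒ V=6.8131 continue | (k=2,j=2): S=175.1296, (K−S)⁺=0.0000, hold=0.2766 ⇒ V=0.2766 continue  boundary S*=111.8692
step 1: (k=1,j=0): S=125.1332, (K−S)⁺=16.7368, hold=15.4603 ⇒ V=16.7368 exercise | (k=1,j=1): S=156.5659, (K−S)⁺=0.0000, hold=2.7625 ⇒ V=2.7625 continue  boundary S*=125.1332
step 0: (k=0,j=0): S=139.9700, (K−S)⁺=1.9000, hold=8.0133 ⇒ V=8.0133 continue  boundary S*=-

price = 8.0133
boundary = - 125.1332 111.8692 125.1332
tree:
8.0133
16.7368 2.7625
30.0008 6.8131 0.2766
41.8589 16.7368 0.7250 0.0000
52.4601 30.0008 1.9000 0.0000 0.0000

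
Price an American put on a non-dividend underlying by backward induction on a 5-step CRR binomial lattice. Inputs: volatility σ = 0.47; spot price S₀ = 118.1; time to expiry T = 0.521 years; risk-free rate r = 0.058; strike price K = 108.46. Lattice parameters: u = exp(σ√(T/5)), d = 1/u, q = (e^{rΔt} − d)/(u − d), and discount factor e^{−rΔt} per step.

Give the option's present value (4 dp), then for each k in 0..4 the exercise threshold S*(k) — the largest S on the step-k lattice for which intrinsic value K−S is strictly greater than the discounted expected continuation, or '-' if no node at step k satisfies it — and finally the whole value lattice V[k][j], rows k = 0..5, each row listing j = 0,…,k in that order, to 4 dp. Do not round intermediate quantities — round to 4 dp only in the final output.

price = 10.0620
boundary = - - - 74.9172 87.1909
tree:
10.0620
15.5680 4.2724
23.3412 7.4116 0.9531
33.5428 12.6730 1.8513 0.0000
44.0887 21.2691 3.5960 0.0000 0.0000
53.1501 33.5428 6.9847 0.0000 0.0000 0.0000

Δt=0.10420, u=1.16383, d=0.85923, q=0.48204, disc=e^(-rΔt)=0.99397
k=5 terminal: V=max(K-S,0) → 53.1501 33.5428 6.9847 0.0000 0.0000 0.0000
k=4: j=0 S=64.3713 intr=44.0887 cont=43.4352 V=44.0887[EX]; j=1 S=87.1909 intr=21.2691 cont=20.6156 V=21.2691[EX]; j=2 S=118.1000 intr=0.0000 cont=3.5960 V=3.5960[hold]; j=3 S=159.9664 intr=0.0000 cont=0.0000 V=0.0000[hold]; j=4 S=216.6745 intr=0.0000 cont=0.0000 V=0.0000[hold]  S*(4)=87.1909
k=3: j=0 S=74.9172 intr=33.5428 cont=32.8893 V=33.5428[EX]; j=1 S=101.4753 intr=6.9847 cont=12.6730 V=12.6730[hold]; j=2 S=137.4483 intr=0.0000 cont=1.8513 V=1.8513[hold]; j=3 S=186.1737 intr=0.0000 cont=0.0000 V=0.0000[hold]  S*(3)=74.9172
k=2: j=0 S=87.1909 intr=21.2691 cont=23.3412 V=23.3412[hold]; j=1 S=118.1000 intr=0.0000 cont=7.4116 V=7.4116[hold]; j=2 S=159.9664 intr=0.0000 cont=0.9531 V=0.9531[hold]  S*(2)=-
k=1: j=0 S=101.4753 intr=6.9847 cont=15.5680 V=15.5680[hold]; j=1 S=137.4483 intr=0.0000 cont=4.2724 V=4.2724[hold]  S*(1)=-
k=0: j=0 S=118.1000 intr=0.0000 cont=10.0620 V=10.0620[hold]  S*(0)=-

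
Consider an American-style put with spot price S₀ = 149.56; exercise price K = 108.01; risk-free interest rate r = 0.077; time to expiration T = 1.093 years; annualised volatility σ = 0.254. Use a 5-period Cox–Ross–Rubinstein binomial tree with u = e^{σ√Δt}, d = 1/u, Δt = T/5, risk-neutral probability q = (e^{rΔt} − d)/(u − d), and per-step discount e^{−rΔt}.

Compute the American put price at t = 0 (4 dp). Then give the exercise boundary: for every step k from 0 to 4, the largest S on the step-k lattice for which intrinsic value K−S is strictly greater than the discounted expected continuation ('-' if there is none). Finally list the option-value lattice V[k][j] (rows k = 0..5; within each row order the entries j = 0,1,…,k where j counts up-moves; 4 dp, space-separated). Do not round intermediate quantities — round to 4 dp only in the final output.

params: Δt=0.21860 u=1.12610 d=0.88802 q=0.54165 e^(-rΔt)=0.98331
t_5 payoffs: 25.4180 3.2757 0.0000 0.0000 0.0000 0.0000
t_4: node(4,0) S=93.0066 payoff=15.0034 vs cont=13.2006 → 15.0034 [stop]  node(4,1) S=117.9409 payoff=0.0000 vs cont=1.4764 → 1.4764 [wait]  node(4,2) S=149.5600 payoff=0.0000 vs cont=0.0000 → 0.0000 [wait]  node(4,3) S=189.6559 payoff=0.0000 vs cont=0.0000 → 0.0000 [wait]  node(4,4) S=240.5012 payoff=0.0000 vs cont=0.0000 → 0.0000 [wait]  ⇒ S*(4)=93.0066
t_3: node(3,0) S=104.7343 payoff=3.2757 vs cont=7.5484 → 7.5484 [wait]  node(3,1) S=132.8128 payoff=0.0000 vs cont=0.6654 → 0.6654 [wait]  node(3,2) S=168.4189 payoff=0.0000 vs cont=0.0000 → 0.0000 [wait]  node(3,3) S=213.5708 payoff=0.0000 vs cont=0.0000 → 0.0000 [wait]  ⇒ S*(3)=-
t_2: node(2,0) S=117.9409 payoff=0.0000 vs cont=3.7565 → 3.7565 [wait]  node(2,1) S=149.5600 payoff=0.0000 vs cont=0.2999 → 0.2999 [wait]  node(2,2) S=189.6559 payoff=0.0000 vs cont=0.0000 → 0.0000 [wait]  ⇒ S*(2)=-
t_1: node(1,0) S=132.8128 payoff=0.0000 vs cont=1.8528 → 1.8528 [wait]  node(1,1) S=168.4189 payoff=0.0000 vs cont=0.1352 → 0.1352 [wait]  ⇒ S*(1)=-
t_0: node(0,0) S=149.5600 payoff=0.0000 vs cont=0.9070 → 0.9070 [wait]  ⇒ S*(0)=-

price = 0.9070
boundary = - - - - 93.0066
tree:
0.9070
1.8528 0.1352
3.7565 0.2999 0.0000
7.5484 0.6654 0.0000 0.0000
15.0034 1.4764 0.0000 0.0000 0.0000
25.4180 3.2757 0.0000 0.0000 0.0000 0.0000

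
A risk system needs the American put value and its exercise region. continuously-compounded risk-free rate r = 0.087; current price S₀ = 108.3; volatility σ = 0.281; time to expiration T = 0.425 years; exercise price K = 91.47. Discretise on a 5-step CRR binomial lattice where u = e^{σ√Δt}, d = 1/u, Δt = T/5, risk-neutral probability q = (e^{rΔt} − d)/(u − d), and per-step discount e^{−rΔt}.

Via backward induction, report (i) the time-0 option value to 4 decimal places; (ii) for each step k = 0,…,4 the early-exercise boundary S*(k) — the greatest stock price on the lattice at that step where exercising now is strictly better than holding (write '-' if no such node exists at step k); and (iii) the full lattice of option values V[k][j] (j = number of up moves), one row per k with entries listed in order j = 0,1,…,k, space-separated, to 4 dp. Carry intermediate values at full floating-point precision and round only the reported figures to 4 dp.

Δt=0.08500, u=1.08537, d=0.92134, q=0.52478, disc=e^(-rΔt)=0.99263
k=5 terminal: V=max(K-S,0) → 19.5697 6.7687 0.0000 0.0000 0.0000 0.0000
k=4: j=0 S=78.0388 intr=13.4312 cont=12.7573 V=13.4312[EX]; j=1 S=91.9326 intr=0.0000 cont=3.1929 V=3.1929[hold]; j=2 S=108.3000 intr=0.0000 cont=0.0000 V=0.0000[hold]; j=3 S=127.5814 intr=0.0000 cont=0.0000 V=0.0000[hold]; j=4 S=150.2957 intr=0.0000 cont=0.0000 V=0.0000[hold]  S*(4)=78.0388
k=3: j=0 S=84.7013 intr=6.7687 cont=7.9990 V=7.9990[hold]; j=1 S=99.7812 intr=0.0000 cont=1.5062 V=1.5062[hold]; j=2 S=117.5460 intr=0.0000 cont=0.0000 V=0.0000[hold]; j=3 S=138.4736 intr=0.0000 cont=0.0000 V=0.0000[hold]  S*(3)=-
k=2: j=0 S=91.9326 intr=0.0000 cont=4.5579 V=4.5579[hold]; j=1 S=108.3000 intr=0.0000 cont=0.7105 V=0.7105[hold]; j=2 S=127.5814 intr=0.0000 cont=0.0000 V=0.0000[hold]  S*(2)=-
k=1: j=0 S=99.7812 intr=0.0000 cont=2.5201 V=2.5201[hold]; j=1 S=117.5460 intr=0.0000 cont=0.3352 V=0.3352[hold]  S*(1)=-
k=0: j=0 S=108.3000 intr=0.0000 cont=1.3634 V=1.3634[hold]  S*(0)=-

price = 1.3634
boundary = - - - - 78.0388
tree:
1.3634
2.5201 0.3352
4.5579 0.7105 0.0000
7.9990 1.5062 0.0000 0.0000
13.4312 3.1929 0.0000 0.0000 0.0000
19.5697 6.7687 0.0000 0.0000 0.0000 0.0000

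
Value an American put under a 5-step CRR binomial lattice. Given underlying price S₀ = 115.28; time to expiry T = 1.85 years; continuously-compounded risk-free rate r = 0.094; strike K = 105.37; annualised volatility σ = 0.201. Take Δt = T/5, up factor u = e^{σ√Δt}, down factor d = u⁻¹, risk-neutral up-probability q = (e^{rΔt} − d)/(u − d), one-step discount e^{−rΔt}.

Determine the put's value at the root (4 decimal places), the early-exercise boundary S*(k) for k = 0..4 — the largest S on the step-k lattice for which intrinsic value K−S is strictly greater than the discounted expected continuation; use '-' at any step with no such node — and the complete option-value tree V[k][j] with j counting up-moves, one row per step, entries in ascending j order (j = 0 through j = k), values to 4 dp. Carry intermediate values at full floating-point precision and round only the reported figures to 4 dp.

Δt=0.37000  u=1.13005  d=0.88492  q=0.61385  discount=0.96582
step 5 (expiry): payoffs max(K−S,0) = 42.8150 25.4862 3.3570 0.0000 0.0000 0.0000
step 4: (k=4,j=0): S=70.6904, (K−S)⁺=34.6796, hold=31.0778 ⇒ V=34.6796 exercise | (k=4,j=1): S=90.2729, (K−S)⁺=15.0971, hold=11.4954 ⇒ V=15.0971 exercise | (k=4,j=2): S=115.2800, (K−S)⁺=0.0000, hold=1.2520 ⇒ V=1.2520 continue | (k=4,j=3): S=147.2145, (K−S)⁺=0.0000, hold=0.0000 ⇒ V=0.0000 continue | (k=4,j=4): S=187.9955, (K−S)⁺=0.0000, hold=0.0000 ⇒ V=0.0000 continue  boundary S*=90.2729
step 3: (k=3,j=0): S=79.8838, (K−S)⁺=25.4862, hold=21.8844 ⇒ V=25.4862 exercise | (k=3,j=1): S=102.0130, (K−S)⁺=3.3570, hold=6.3728 ⇒ V=6.3728 continue | (k=3,j=2): S=130.2724, (K−S)⁺=0.0000, hold=0.4669 ⇒ V=0.4669 continue | (k=3,j=3): S=166.3601, (K−S)⁺=0.0000, hold=0.0000 ⇒ V=0.0000 continue  boundary S*=79.8838
step 2: (k=2,j=0): S=90.2729, (K−S)⁺=15.0971, hold=13.2833 ⇒ V=15.0971 exercise | (k=2,j=1): S=115.2800, (K−S)⁺=0.0000, hold=2.6536 ⇒ V=2.6536 continue | (k=2,j=2): S=147.2145, (K−S)⁺=0.0000, hold=0.1741 ⇒ V=0.1741 continue  boundary S*=90.2729
step 1: (k=1,j=0): S=102.0130, (K−S)⁺=3.3570, hold=7.2037 ⇒ V=7.2037 continue | (k=1,j=1): S=130.2724, (K−S)⁺=0.0000, hold=1.0929 ⇒ V=1.0929 continue  boundary S*=-
step 0: (k=0,j=0): S=115.2800, (K−S)⁺=0.0000, hold=3.3346 ⇒ V=3.3346 continue  boundary S*=-

price = 3.3346
boundary = - - 90.2729 79.8838 90.2729
tree:
3.3346
7.2037 1.0929
15.0971 2.6536 0.1741
25.4862 6.3728 0.4669 0.0000
34.6796 15.0971 1.2520 0.0000 0.0000
42.8150 25.4862 3.3570 0.0000 0.0000 0.0000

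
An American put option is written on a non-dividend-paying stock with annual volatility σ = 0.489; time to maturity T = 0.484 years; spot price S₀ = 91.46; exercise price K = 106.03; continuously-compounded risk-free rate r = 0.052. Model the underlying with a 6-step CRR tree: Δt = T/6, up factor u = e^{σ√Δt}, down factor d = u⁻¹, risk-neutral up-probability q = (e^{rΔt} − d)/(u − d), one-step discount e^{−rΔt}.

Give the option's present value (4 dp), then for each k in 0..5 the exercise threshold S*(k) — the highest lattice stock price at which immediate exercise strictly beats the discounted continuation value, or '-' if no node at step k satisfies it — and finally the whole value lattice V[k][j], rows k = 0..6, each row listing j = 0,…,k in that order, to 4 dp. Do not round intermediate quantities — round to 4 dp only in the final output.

price = 20.8878
boundary = - - 69.2783 60.2948 69.2783 79.6002
tree:
20.8878
28.2426 13.1163
36.7517 19.2869 6.5574
45.7352 27.2832 10.8076 2.0182
53.5537 36.7517 17.2815 3.9005 0.0000
60.3584 45.7352 26.4298 7.5386 0.0000 0.0000
66.2808 53.5537 36.7517 14.5700 0.0000 0.0000 0.0000

params: Δt=0.08067 u=1.14899 d=0.87033 q=0.48042 e^(-rΔt)=0.99581
t_6 payoffs: 66.2808 53.5537 36.7517 14.5700 0.0000 0.0000 0.0000
t_5: node(5,0) S=45.6716 payoff=60.3584 vs cont=59.9146 → 60.3584 [stop]  node(5,1) S=60.2948 payoff=45.7352 vs cont=45.2914 → 45.7352 [stop]  node(5,2) S=79.6002 payoff=26.4298 vs cont=25.9860 → 26.4298 [stop]  node(5,3) S=105.0868 payoff=0.9432 vs cont=7.5386 → 7.5386 [wait]  node(5,4) S=138.7338 payoff=0.0000 vs cont=0.0000 → 0.0000 [wait]  node(5,5) S=183.1541 payoff=0.0000 vs cont=0.0000 → 0.0000 [wait]  ⇒ S*(5)=79.6002
t_4: node(4,0) S=52.4763 payoff=53.5537 vs cont=53.1099 → 53.5537 [stop]  node(4,1) S=69.2783 payoff=36.7517 vs cont=36.3079 → 36.7517 [stop]  node(4,2) S=91.4600 payoff=14.5700 vs cont=17.2815 → 17.2815 [wait]  node(4,3) S=120.7439 payoff=0.0000 vs cont=3.9005 → 3.9005 [wait]  node(4,4) S=159.4041 payoff=0.0000 vs cont=0.0000 → 0.0000 [wait]  ⇒ S*(4)=69.2783
t_3: node(3,0) S=60.2948 payoff=45.7352 vs cont=45.2914 → 45.7352 [stop]  node(3,1) S=79.6002 payoff=26.4298 vs cont=27.2832 → 27.2832 [wait]  node(3,2) S=105.0868 payoff=0.9432 vs cont=10.8076 → 10.8076 [wait]  node(3,3) S=138.7338 payoff=0.0000 vs cont=2.0182 → 2.0182 [wait]  ⇒ S*(3)=60.2948
t_2: node(2,0) S=69.2783 payoff=36.7517 vs cont=36.7162 → 36.7517 [stop]  node(2,1) S=91.4600 payoff=14.5700 vs cont=19.2869 → 19.2869 [wait]  node(2,2) S=120.7439 payoff=0.0000 vs cont=6.5574 → 6.5574 [wait]  ⇒ S*(2)=69.2783
t_1: node(1,0) S=79.6002 payoff=26.4298 vs cont=28.2426 → 28.2426 [wait]  node(1,1) S=105.0868 payoff=0.9432 vs cont=13.1163 → 13.1163 [wait]  ⇒ S*(1)=-
t_0: node(0,0) S=91.4600 payoff=14.5700 vs cont=20.8878 → 20.8878 [wait]  ⇒ S*(0)=-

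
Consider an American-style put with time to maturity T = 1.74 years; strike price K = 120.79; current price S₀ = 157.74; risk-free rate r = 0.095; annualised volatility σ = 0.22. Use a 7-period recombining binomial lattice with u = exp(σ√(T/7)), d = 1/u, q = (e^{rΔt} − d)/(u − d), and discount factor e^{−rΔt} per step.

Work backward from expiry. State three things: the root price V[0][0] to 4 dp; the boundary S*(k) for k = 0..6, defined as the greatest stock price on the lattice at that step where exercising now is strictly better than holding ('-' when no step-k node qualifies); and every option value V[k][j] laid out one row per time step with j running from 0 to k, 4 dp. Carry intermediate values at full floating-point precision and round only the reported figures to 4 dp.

Δt=0.24857  u=1.11593  d=0.89612  q=0.58131  discount=0.97666
step 7 (expiry): payoffs max(K−S,0) = 47.5932 29.6386 7.2798 0.0000 0.0000 0.0000 0.0000 0.0000
step 6: (k=6,j=0): S=81.6822, (K−S)⁺=39.1078, hold=36.2888 ⇒ V=39.1078 exercise | (k=6,j=1): S=101.7183, (K−S)⁺=19.0717, hold=16.2528 ⇒ V=19.0717 exercise | (k=6,j=2): S=126.6690, (K−S)⁺=0.0000, hold=2.9768 ⇒ V=2.9768 continue | (k=6,j=3): S=157.7400, (K−S)⁺=0.0000, hold=0.0000 ⇒ V=0.0000 continue | (k=6,j=4): S=196.4325, (K−S)⁺=0.0000, hold=0.0000 ⇒ V=0.0000 continue | (k=6,j=5): S=244.6159, (K−S)⁺=0.0000, hold=0.0000 ⇒ V=0.0000 continue | (k=6,j=6): S=304.6184, (K−S)⁺=0.0000, hold=0.0000 ⇒ V=0.0000 continue  boundary S*=101.7183
step 5: (k=5,j=0): S=91.1514, (K−S)⁺=29.6386, hold=26.8197 ⇒ V=29.6386 exercise | (k=5,j=1): S=113.5102, (K−S)⁺=7.2798, hold=9.4888 ⇒ V=9.4888 continue | (k=5,j=2): S=141.3534, (K−S)⁺=0.0000, hold=1.2173 ⇒ V=1.2173 continue | (k=5,j=3): S=176.0263, (K−S)⁺=0.0000, hold=0.0000 ⇒ V=0.0000 continue | (k=5,j=4): S=219.2042, (K−S)⁺=0.0000, hold=0.0000 ⇒ V=0.0000 continue | (k=5,j=5): S=272.9734, (K−S)⁺=0.0000, hold=0.0000 ⇒ V=0.0000 continue  boundary S*=91.1514
step 4: (k=4,j=0): S=101.7183, (K−S)⁺=19.0717, hold=17.5069 ⇒ V=19.0717 exercise | (k=4,j=1): S=126.6690, (K−S)⁺=0.0000, hold=4.5712 ⇒ V=4.5712 continue | (k=4,j=2): S=157.7400, (K−S)⁺=0.0000, hold=0.4978 ⇒ V=0.4978 continue | (k=4,j=3): S=196.4325, (K−S)⁺=0.0000, hold=0.0000 ⇒ V=0.0000 continue | (k=4,j=4): S=244.6159, (K−S)⁺=0.0000, hold=0.0000 ⇒ V=0.0000 continue  boundary S*=101.7183
step 3: (k=3,j=0): S=113.5102, (K−S)⁺=7.2798, hold=10.3940 ⇒ V=10.3940 continue | (k=3,j=1): S=141.3534, (K−S)⁺=0.0000, hold=2.1518 ⇒ V=2.1518 continue | (k=3,j=2): S=176.0263, (K−S)⁺=0.0000, hold=0.2035 ⇒ V=0.2035 continue | (k=3,j=3): S=219.2042, (K−S)⁺=0.0000, hold=0.0000 ⇒ V=0.0000 continue  boundary S*=-
step 2: (k=2,j=0): S=126.6690, (K−S)⁺=0.0000, hold=5.4719 ⇒ V=5.4719 continue | (k=2,j=1): S=157.7400, (K−S)⁺=0.0000, hold=0.9955 ⇒ V=0.9955 continue | (k=2,j=2): S=196.4325, (K−S)⁺=0.0000, hold=0.0832 ⇒ V=0.0832 continue  boundary S*=-
step 1: (k=1,j=0): S=141.3534, (K−S)⁺=0.0000, hold=2.8027 ⇒ V=2.8027 continue | (k=1,j=1): S=176.0263, (K−S)⁺=0.0000, hold=0.4543 ⇒ V=0.4543 continue  boundary S*=-
step 0: (k=0,j=0): S=157.7400, (K−S)⁺=0.0000, hold=1.4040 ⇒ V=1.4040 continue  boundary S*=-

price = 1.4040
boundary = - - - - 101.7183 91.1514 101.7183
tree:
1.4040
2.8027 0.4543
5.4719 0.9955 0.0832
10.3940 2.1518 0.2035 0.0000
19.0717 4.5712 0.4978 0.0000 0.0000
29.6386 9.4888 1.2173 0.0000 0.0000 0.0000
39.1078 19.0717 2.9768 0.0000 0.0000 0.0000 0.0000
47.5932 29.6386 7.2798 0.0000 0.0000 0.0000 0.0000 0.0000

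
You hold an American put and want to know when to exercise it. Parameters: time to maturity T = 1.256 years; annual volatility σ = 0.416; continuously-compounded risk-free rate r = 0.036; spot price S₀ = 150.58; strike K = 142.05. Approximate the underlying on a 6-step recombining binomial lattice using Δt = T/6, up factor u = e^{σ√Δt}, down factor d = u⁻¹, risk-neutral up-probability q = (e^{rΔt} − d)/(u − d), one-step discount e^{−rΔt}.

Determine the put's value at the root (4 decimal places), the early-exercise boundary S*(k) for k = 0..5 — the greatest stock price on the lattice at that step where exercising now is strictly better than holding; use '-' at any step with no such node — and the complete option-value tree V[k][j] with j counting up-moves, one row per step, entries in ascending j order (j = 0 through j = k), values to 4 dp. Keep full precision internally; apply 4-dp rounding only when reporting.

price = 20.0374
boundary = - - - 85.0720 70.3277 85.0720
tree:
20.0374
29.4801 9.8085
41.8854 16.0925 2.9449
56.9780 25.6941 5.6229 0.0000
71.7223 39.4506 10.7364 0.0000 0.0000
83.9112 56.9780 20.5000 0.0000 0.0000 0.0000
93.9876 71.7223 39.1426 0.0000 0.0000 0.0000 0.0000

Δt=0.20933  u=1.20965  d=0.82668  q=0.47231  discount=0.99249
step 6 (expiry): payoffs max(K−S,0) = 93.9876 71.7223 39.1426 0.0000 0.0000 0.0000 0.0000
step 5: (k=5,j=0): S=58.1388, (K−S)⁺=83.9112, hold=82.8448 ⇒ V=83.9112 exercise | (k=5,j=1): S=85.0720, (K−S)⁺=56.9780, hold=55.9116 ⇒ V=56.9780 exercise | (k=5,j=2): S=124.4821, (K−S)⁺=17.5679, hold=20.5000 ⇒ V=20.5000 continue | (k=5,j=3): S=182.1493, (K−S)⁺=0.0000, hold=0.0000 ⇒ V=0.0000 continue | (k=5,j=4): S=266.5312, (K−S)⁺=0.0000, hold=0.0000 ⇒ V=0.0000 continue | (k=5,j=5): S=390.0036, (K−S)⁺=0.0000, hold=0.0000 ⇒ V=0.0000 continue  boundary S*=85.0720
step 4: (k=4,j=0): S=70.3277, (K−S)⁺=71.7223, hold=70.6559 ⇒ V=71.7223 exercise | (k=4,j=1): S=102.9074, (K−S)⁺=39.1426, hold=39.4506 ⇒ V=39.4506 continue | (k=4,j=2): S=150.5800, (K−S)⁺=0.0000, hold=10.7364 ⇒ V=10.7364 continue | (k=4,j=3): S=220.3372, (K−S)⁺=0.0000, hold=0.0000 ⇒ V=0.0000 continue | (k=4,j=4): S=322.4099, (K−S)⁺=0.0000, hold=0.0000 ⇒ V=0.0000 continue  boundary S*=70.3277
step 3: (k=3,j=0): S=85.0720, (K−S)⁺=56.9780, hold=56.0560 ⇒ V=56.9780 exercise | (k=3,j=1): S=124.4821, (K−S)⁺=17.5679, hold=25.6941 ⇒ V=25.6941 continue | (k=3,j=2): S=182.1493, (K−S)⁺=0.0000, hold=5.6229 ⇒ V=5.6229 continue | (k=3,j=3): S=266.5312, (K−S)⁺=0.0000, hold=0.0000 ⇒ V=0.0000 continue  boundary S*=85.0720
step 2: (k=2,j=0): S=102.9074, (K−S)⁺=39.1426, hold=41.8854 ⇒ V=41.8854 continue | (k=2,j=1): S=150.5800, (K−S)⁺=0.0000, hold=16.0925 ⇒ V=16.0925 continue | (k=2,j=2): S=220.3372, (K−S)⁺=0.0000, hold=2.9449 ⇒ V=2.9449 continue  boundary S*=-
step 1: (k=1,j=0): S=124.4821, (K−S)⁺=17.5679, hold=29.4801 ⇒ V=29.4801 continue | (k=1,j=1): S=182.1493, (K−S)⁺=0.0000, hold=9.8085 ⇒ V=9.8085 continue  boundary S*=-
step 0: (k=0,j=0): S=150.5800, (K−S)⁺=0.0000, hold=20.0374 ⇒ V=20.0374 continue  boundary S*=-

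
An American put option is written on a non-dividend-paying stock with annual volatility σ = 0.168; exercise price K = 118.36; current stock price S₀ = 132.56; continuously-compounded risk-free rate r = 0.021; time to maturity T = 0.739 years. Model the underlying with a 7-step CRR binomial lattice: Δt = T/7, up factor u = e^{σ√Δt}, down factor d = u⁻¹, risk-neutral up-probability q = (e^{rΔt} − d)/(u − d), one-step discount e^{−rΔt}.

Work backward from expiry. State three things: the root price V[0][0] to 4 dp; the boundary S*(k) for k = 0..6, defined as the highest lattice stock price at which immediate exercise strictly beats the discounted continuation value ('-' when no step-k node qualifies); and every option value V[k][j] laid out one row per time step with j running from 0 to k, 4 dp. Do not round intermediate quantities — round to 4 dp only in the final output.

Δt=0.10557  u=1.05610  d=0.94688  q=0.50668  discount=0.99779
step 7 (expiry): payoffs max(K−S,0) = 27.8978 17.4626 5.8236 0.0000 0.0000 0.0000 0.0000 0.0000
step 6: (k=6,j=0): S=95.5375, (K−S)⁺=22.8225, hold=22.5604 ⇒ V=22.8225 exercise | (k=6,j=1): S=106.5581, (K−S)⁺=11.8019, hold=11.5397 ⇒ V=11.8019 exercise | (k=6,j=2): S=118.8501, (K−S)⁺=0.0000, hold=2.8665 ⇒ V=2.8665 continue | (k=6,j=3): S=132.5600, (K−S)⁺=0.0000, hold=0.0000 ⇒ V=0.0000 continue | (k=6,j=4): S=147.8514, (K−S)⁺=0.0000, hold=0.0000 ⇒ V=0.0000 continue | (k=6,j=5): S=164.9067, (K−S)⁺=0.0000, hold=0.0000 ⇒ V=0.0000 continue | (k=6,j=6): S=183.9295, (K−S)⁺=0.0000, hold=0.0000 ⇒ V=0.0000 continue  boundary S*=106.5581
step 5: (k=5,j=0): S=100.8974, (K−S)⁺=17.4626, hold=17.2004 ⇒ V=17.4626 exercise | (k=5,j=1): S=112.5364, (K−S)⁺=5.8236, hold=7.2584 ⇒ V=7.2584 continue | (k=5,j=2): S=125.5180, (K−S)⁺=0.0000, hold=1.4110 ⇒ V=1.4110 continue | (k=5,j=3): S=139.9971, (K−S)⁺=0.0000, hold=0.0000 ⇒ V=0.0000 continue | (k=5,j=4): S=156.1464, (K−S)⁺=0.0000, hold=0.0000 ⇒ V=0.0000 continue | (k=5,j=5): S=174.1586, (K−S)⁺=0.0000, hold=0.0000 ⇒ V=0.0000 continue  boundary S*=100.8974
step 4: (k=4,j=0): S=106.5581, (K−S)⁺=11.8019, hold=12.2651 ⇒ V=12.2651 continue | (k=4,j=1): S=118.8501, (K−S)⁺=0.0000, hold=4.2862 ⇒ V=4.2862 continue | (k=4,j=2): S=132.5600, (K−S)⁺=0.0000, hold=0.6945 ⇒ V=0.6945 continue | (k=4,j=3): S=147.8514, (K−S)⁺=0.0000, hold=0.0000 ⇒ V=0.0000 continue | (k=4,j=4): S=164.9067, (K−S)⁺=0.0000, hold=0.0000 ⇒ V=0.0000 continue  boundary S*=-
step 3: (k=3,j=0): S=112.5364, (K−S)⁺=5.8236, hold=8.2042 ⇒ V=8.2042 continue | (k=3,j=1): S=125.5180, (K−S)⁺=0.0000, hold=2.4609 ⇒ V=2.4609 continue | (k=3,j=2): S=139.9971, (K−S)⁺=0.0000, hold=0.3419 ⇒ V=0.3419 continue | (k=3,j=3): S=156.1464, (K−S)⁺=0.0000, hold=0.0000 ⇒ V=0.0000 continue  boundary S*=-
step 2: (k=2,j=0): S=118.8501, (K−S)⁺=0.0000, hold=5.2825 ⇒ V=5.2825 continue | (k=2,j=1): S=132.5600, (K−S)⁺=0.0000, hold=1.3842 ⇒ V=1.3842 continue | (k=2,j=2): S=147.8514, (K−S)⁺=0.0000, hold=0.1683 ⇒ V=0.1683 continue  boundary S*=-
step 1: (k=1,j=0): S=125.5180, (K−S)⁺=0.0000, hold=3.3000 ⇒ V=3.3000 continue | (k=1,j=1): S=139.9971, (K−S)⁺=0.0000, hold=0.7664 ⇒ V=0.7664 continue  boundary S*=-
step 0: (k=0,j=0): S=132.5600, (K−S)⁺=0.0000, hold=2.0118 ⇒ V=2.0118 continue  boundary S*=-

price = 2.0118
boundary = - - - - - 100.8974 106.5581
tree:
2.0118
3.3000 0.7664
5.2825 1.3842 0.1683
8.2042 2.4609 0.3419 0.0000
12.2651 4.2862 0.6945 0.0000 0.0000
17.4626 7.2584 1.4110 0.0000 0.0000 0.0000
22.8225 11.8019 2.8665 0.0000 0.0000 0.0000 0.0000
27.8978 17.4626 5.8236 0.0000 0.0000 0.0000 0.0000 0.0000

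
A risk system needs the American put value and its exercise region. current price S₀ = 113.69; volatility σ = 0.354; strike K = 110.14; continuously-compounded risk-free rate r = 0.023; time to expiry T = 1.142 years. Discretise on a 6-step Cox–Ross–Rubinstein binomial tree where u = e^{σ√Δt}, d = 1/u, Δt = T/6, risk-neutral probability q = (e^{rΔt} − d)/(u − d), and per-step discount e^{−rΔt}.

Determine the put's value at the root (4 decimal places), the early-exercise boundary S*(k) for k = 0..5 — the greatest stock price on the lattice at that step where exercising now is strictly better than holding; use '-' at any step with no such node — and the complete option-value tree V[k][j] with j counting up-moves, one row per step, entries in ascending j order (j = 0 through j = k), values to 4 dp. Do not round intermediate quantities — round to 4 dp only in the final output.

Δt=0.19033  u=1.16700  d=0.85689  q=0.47561  discount=0.99563
step 6 (expiry): payoffs max(K−S,0) = 65.1323 48.8440 26.6610 0.0000 0.0000 0.0000 0.0000
step 5: (k=5,j=0): S=52.5242, (K−S)⁺=57.6158, hold=57.1347 ⇒ V=57.6158 exercise | (k=5,j=1): S=71.5327, (K−S)⁺=38.6073, hold=38.1262 ⇒ V=38.6073 exercise | (k=5,j=2): S=97.4204, (K−S)⁺=12.7196, hold=13.9196 ⇒ V=13.9196 continue | (k=5,j=3): S=132.6768, (K−S)⁺=0.0000, hold=0.0000 ⇒ V=0.0000 continue | (k=5,j=4): S=180.6924, (K−S)⁺=0.0000, hold=0.0000 ⇒ V=0.0000 continue | (k=5,j=5): S=246.0850, (K−S)⁺=0.0000, hold=0.0000 ⇒ V=0.0000 continue  boundary S*=71.5327
step 4: (k=4,j=0): S=61.2960, (K−S)⁺=48.8440, hold=48.3629 ⇒ V=48.8440 exercise | (k=4,j=1): S=83.4790, (K−S)⁺=26.6610, hold=26.7481 ⇒ V=26.7481 continue | (k=4,j=2): S=113.6900, (K−S)⁺=0.0000, hold=7.2674 ⇒ V=7.2674 continue | (k=4,j=3): S=154.8344, (K−S)⁺=0.0000, hold=0.0000 ⇒ V=0.0000 continue | (k=4,j=4): S=210.8689, (K−S)⁺=0.0000, hold=0.0000 ⇒ V=0.0000 continue  boundary S*=61.2960
step 3: (k=3,j=0): S=71.5327, (K−S)⁺=38.6073, hold=38.1675 ⇒ V=38.6073 exercise | (k=3,j=1): S=97.4204, (K−S)⁺=12.7196, hold=17.4064 ⇒ V=17.4064 continue | (k=3,j=2): S=132.6768, (K−S)⁺=0.0000, hold=3.7943 ⇒ V=3.7943 continue | (k=3,j=3): S=180.6924, (K−S)⁺=0.0000, hold=0.0000 ⇒ V=0.0000 continue  boundary S*=71.5327
step 2: (k=2,j=0): S=83.4790, (K−S)⁺=26.6610, hold=28.3993 ⇒ V=28.3993 continue | (k=2,j=1): S=113.6900, (K−S)⁺=0.0000, hold=10.8845 ⇒ V=10.8845 continue | (k=2,j=2): S=154.8344, (K−S)⁺=0.0000, hold=1.9810 ⇒ V=1.9810 continue  boundary S*=-
step 1: (k=1,j=0): S=97.4204, (K−S)⁺=12.7196, hold=19.9814 ⇒ V=19.9814 continue | (k=1,j=1): S=132.6768, (K−S)⁺=0.0000, hold=6.6208 ⇒ V=6.6208 continue  boundary S*=-
step 0: (k=0,j=0): S=113.6900, (K−S)⁺=0.0000, hold=13.5674 ⇒ V=13.5674 continue  boundary S*=-

price = 13.5674
boundary = - - - 71.5327 61.2960 71.5327
tree:
13.5674
19.9814 6.6208
28.3993 10.8845 1.9810
38.6073 17.4064 3.7943 0.0000
48.8440 26.7481 7.2674 0.0000 0.0000
57.6158 38.6073 13.9196 0.0000 0.0000 0.0000
65.1323 48.8440 26.6610 0.0000 0.0000 0.0000 0.0000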